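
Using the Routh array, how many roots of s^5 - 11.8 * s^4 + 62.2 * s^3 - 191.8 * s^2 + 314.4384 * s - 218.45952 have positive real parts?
Routh array:
s^5: [1, 62.2, 314.4384]; s^4: [-11.8, -191.8, -218.45952]; s^3: [45.9458, 295.925]; s^2: [-115.799, -218.45952]; s^1: [209.247]; s^0: [-218.45952]
First column: [1, -11.8, 45.9458, -115.799, 209.247, -218.45952]. Sign changes = RHP roots = 5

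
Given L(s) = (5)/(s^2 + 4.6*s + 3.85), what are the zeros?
Numerator is a nonzero constant (5) → Zeros: none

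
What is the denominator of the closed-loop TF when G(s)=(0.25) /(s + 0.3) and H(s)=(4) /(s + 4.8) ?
Characteristic poly = G_den * H_den + G_num * H_num = (s^2 + 5.1*s + 1.44) + (1) = s^2 + 5.1*s + 2.44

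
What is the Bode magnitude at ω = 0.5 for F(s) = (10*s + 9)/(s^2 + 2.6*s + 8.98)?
Substitute s = j*0.5: F(j0.5) = 1.092 + 0.410126j.
|F(j0.5)| = sqrt(Re² + Im²) = 1.166.
20*log₁₀(1.166) = 1.34 dB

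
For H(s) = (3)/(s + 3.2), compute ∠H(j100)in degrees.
Substitute s = j*100: H(j100) = 0.000959018 - 0.0299693j.
∠H(j100) = atan2(Im, Re) = atan2(-0.0299693, 0.000959018) = -88.17°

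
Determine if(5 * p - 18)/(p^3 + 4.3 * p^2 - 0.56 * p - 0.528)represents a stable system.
Denominator: p^3 + 4.3*p^2 - 0.56*p - 0.528 = (p - 0.4)(p + 4.4)(p + 0.3). Poles: -0.3, -4.4, 0.4. All Re(p)<0: No (unstable)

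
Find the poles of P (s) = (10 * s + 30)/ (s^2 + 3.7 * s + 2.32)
Set denominator = 0: s^2 + 3.7*s + 2.32 = (s + 2.9)(s + 0.8) = 0 → Poles: -0.8, -2.9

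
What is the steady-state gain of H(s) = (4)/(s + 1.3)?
DC gain = H(0) = num(0)/den(0) = 4/1.3 = 3.077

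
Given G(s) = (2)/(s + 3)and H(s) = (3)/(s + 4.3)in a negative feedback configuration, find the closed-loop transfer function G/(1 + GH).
Closed-loop T = G/(1+GH).
Numerator: G_num * H_den = 2*s + 8.6.
Denominator: G_den * H_den + G_num * H_num = (s^2 + 7.3*s + 12.9) + (6) = s^2 + 7.3*s + 18.9.
T(s) = (2*s + 8.6)/(s^2 + 7.3*s + 18.9)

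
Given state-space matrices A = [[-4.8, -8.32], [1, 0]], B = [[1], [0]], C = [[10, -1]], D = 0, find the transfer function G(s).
G(s) = C(sI - A)⁻¹B + D.
Characteristic polynomial det(sI - A) = s^2 + 4.8*s + 8.32.
Numerator from C·adj(sI-A)·B + D·det(sI-A) = 10*s - 1.
G(s) = (10*s - 1)/(s^2 + 4.8*s + 8.32)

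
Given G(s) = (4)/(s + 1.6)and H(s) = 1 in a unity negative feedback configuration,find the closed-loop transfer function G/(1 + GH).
Closed-loop T = G/(1+GH).
Numerator: G_num * H_den = 4.
Denominator: G_den * H_den + G_num * H_num = (s + 1.6) + (4) = s + 5.6.
T(s) = (4)/(s + 5.6)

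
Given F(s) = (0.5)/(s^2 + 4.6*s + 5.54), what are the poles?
Set denominator = 0: s^2 + 4.6*s + 5.54 = 0 → Poles: -2.3 + 0.5j, -2.3 - 0.5j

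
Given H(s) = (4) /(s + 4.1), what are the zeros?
Numerator is a nonzero constant (4) → Zeros: none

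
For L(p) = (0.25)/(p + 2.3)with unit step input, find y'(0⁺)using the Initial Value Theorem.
IVT: y'(0⁺) = lim_{p→∞} p²·Y(p) = lim_{p→∞} p·L(p).
deg(num) = 0, deg(den) = 1, relative degree = 1, so p·L(p) → (leading num)/(leading den) = 0.25/1 = 0.25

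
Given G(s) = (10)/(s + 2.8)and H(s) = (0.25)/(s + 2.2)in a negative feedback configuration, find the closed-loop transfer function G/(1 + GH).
Closed-loop T = G/(1+GH).
Numerator: G_num * H_den = 10*s + 22.
Denominator: G_den * H_den + G_num * H_num = (s^2 + 5*s + 6.16) + (2.5) = s^2 + 5*s + 8.66.
T(s) = (10*s + 22)/(s^2 + 5*s + 8.66)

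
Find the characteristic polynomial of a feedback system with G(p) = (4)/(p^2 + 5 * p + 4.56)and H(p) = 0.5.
Characteristic poly = G_den * H_den + G_num * H_num = (p^2 + 5*p + 4.56) + (2) = p^2 + 5*p + 6.56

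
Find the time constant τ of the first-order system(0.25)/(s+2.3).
First-order system: τ = -1/pole. Pole = -2.3. τ = -1/(-2.3) = 0.4348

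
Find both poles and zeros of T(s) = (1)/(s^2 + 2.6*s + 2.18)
Set denominator = 0: s^2 + 2.6*s + 2.18 = 0 → Poles: -1.3 + 0.7j, -1.3 - 0.7j
Numerator is a nonzero constant (1) → Zeros: none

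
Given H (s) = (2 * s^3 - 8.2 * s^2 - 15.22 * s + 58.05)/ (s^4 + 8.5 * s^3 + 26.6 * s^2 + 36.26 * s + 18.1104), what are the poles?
Set denominator = 0: s^4 + 8.5*s^3 + 26.6*s^2 + 36.26*s + 18.1104 = (s + 2.1)(s + 1.4)(s + 2.2)(s + 2.8) = 0 → Poles: -1.4, -2.1, -2.2, -2.8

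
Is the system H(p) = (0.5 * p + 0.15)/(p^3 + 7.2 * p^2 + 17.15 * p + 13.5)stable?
Denominator: p^3 + 7.2*p^2 + 17.15*p + 13.5 = (p + 2.7)(p + 2)(p + 2.5). Poles: -2, -2.5, -2.7. All Re(p)<0: Yes (stable)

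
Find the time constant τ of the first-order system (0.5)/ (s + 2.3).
First-order system: τ = -1/pole. Pole = -2.3. τ = -1/(-2.3) = 0.4348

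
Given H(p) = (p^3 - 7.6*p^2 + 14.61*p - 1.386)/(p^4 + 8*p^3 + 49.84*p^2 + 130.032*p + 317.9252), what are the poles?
Set denominator = 0: p^4 + 8*p^3 + 49.84*p^2 + 130.032*p + 317.9252 = (p^2 + 5.8*p + 23.62)(p^2 + 2.2*p + 13.46) = 0 → Poles: -1.1 + 3.5j, -1.1 - 3.5j, -2.9 + 3.9j, -2.9 - 3.9j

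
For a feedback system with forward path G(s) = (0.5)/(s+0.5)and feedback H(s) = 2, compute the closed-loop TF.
Closed-loop T = G/(1+GH).
Numerator: G_num * H_den = 0.5.
Denominator: G_den * H_den + G_num * H_num = (s + 0.5) + (1) = s + 1.5.
T(s) = (0.5)/(s + 1.5)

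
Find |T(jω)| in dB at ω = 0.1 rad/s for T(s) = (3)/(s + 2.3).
Substitute s = j*0.1: T(j0.1) = 1.30189 - 0.0566038j.
|T(j0.1)| = sqrt(Re² + Im²) = 1.303.
20*log₁₀(1.303) = 2.30 dB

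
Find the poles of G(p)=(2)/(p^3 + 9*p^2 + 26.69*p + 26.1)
Set denominator = 0: p^3 + 9*p^2 + 26.69*p + 26.1 = (p + 3.6)(p + 2.9)(p + 2.5) = 0 → Poles: -2.5, -2.9, -3.6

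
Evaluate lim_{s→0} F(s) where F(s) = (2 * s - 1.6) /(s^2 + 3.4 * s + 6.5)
DC gain = F(0) = num(0)/den(0) = -1.6/6.5 = -0.2462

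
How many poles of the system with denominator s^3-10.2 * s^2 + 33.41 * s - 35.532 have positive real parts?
s^3 - 10.2*s^2 + 33.41*s - 35.532 = (s - 4.7)(s - 2.7)(s - 2.8). Poles: 2.7, 2.8, 4.7. RHP poles (Re>0): 3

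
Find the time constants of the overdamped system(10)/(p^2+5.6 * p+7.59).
Overdamped: real poles at -2.3, -3.3. τ = -1/pole → τ₁ = 0.4348, τ₂ = 0.303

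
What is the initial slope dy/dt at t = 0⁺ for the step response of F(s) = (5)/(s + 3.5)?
IVT: y'(0⁺) = lim_{s→∞} s²·Y(s) = lim_{s→∞} s·F(s).
deg(num) = 0, deg(den) = 1, relative degree = 1, so s·F(s) → (leading num)/(leading den) = 5/1 = 5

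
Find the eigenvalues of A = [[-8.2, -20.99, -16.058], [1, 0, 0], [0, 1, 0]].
Eigenvalues solve det(λI - A) = 0.
Characteristic polynomial: λ^3 + 8.2*λ^2 + 20.99*λ + 16.058 = 0.
Factor: (λ + 3.7)(λ + 3.1)(λ + 1.4) = 0.
Roots: -1.4, -3.1, -3.7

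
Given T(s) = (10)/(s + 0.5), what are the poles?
Set denominator = 0: s + 0.5 = 0 → Poles: -0.5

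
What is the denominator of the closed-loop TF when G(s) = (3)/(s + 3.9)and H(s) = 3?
Characteristic poly = G_den * H_den + G_num * H_num = (s + 3.9) + (9) = s + 12.9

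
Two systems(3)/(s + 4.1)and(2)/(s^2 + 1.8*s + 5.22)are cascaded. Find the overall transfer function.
Series: H = H₁ · H₂ = (n₁·n₂)/(d₁·d₂).
Num: n₁·n₂ = 6. Den: d₁·d₂ = s^3 + 5.9*s^2 + 12.6*s + 21.402.
H(s) = (6)/(s^3 + 5.9*s^2 + 12.6*s + 21.402)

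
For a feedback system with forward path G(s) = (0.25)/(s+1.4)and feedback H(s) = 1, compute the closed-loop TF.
Closed-loop T = G/(1+GH).
Numerator: G_num * H_den = 0.25.
Denominator: G_den * H_den + G_num * H_num = (s + 1.4) + (0.25) = s + 1.65.
T(s) = (0.25)/(s + 1.65)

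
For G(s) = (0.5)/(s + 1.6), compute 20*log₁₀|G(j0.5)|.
Substitute s = j*0.5: G(j0.5) = 0.284698 - 0.088968j.
|G(j0.5)| = sqrt(Re² + Im²) = 0.2983.
20*log₁₀(0.2983) = -10.51 dB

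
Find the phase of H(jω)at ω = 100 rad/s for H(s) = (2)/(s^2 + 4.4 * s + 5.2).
Substitute s = j*100: H(j100) = -0.000199717 - 8.79212e-06j.
∠H(j100) = atan2(Im, Re) = atan2(-8.79212e-06, -0.000199717) = -177.48°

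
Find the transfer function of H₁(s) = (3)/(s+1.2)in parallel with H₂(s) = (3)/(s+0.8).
Parallel: H = H₁ + H₂ = (n₁·d₂ + n₂·d₁)/(d₁·d₂).
n₁·d₂ = 3*s + 2.4. n₂·d₁ = 3*s + 3.6. Sum = 6*s + 6. d₁·d₂ = s^2 + 2*s + 0.96.
H(s) = (6*s + 6)/(s^2 + 2*s + 0.96)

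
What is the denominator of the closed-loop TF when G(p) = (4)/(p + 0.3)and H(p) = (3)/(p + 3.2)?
Characteristic poly = G_den * H_den + G_num * H_num = (p^2 + 3.5*p + 0.96) + (12) = p^2 + 3.5*p + 12.96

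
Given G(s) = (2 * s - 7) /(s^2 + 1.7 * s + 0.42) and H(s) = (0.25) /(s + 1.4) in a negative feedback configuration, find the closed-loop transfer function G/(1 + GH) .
Closed-loop T = G/(1+GH).
Numerator: G_num * H_den = 2*s^2 - 4.2*s - 9.8.
Denominator: G_den * H_den + G_num * H_num = (s^3 + 3.1*s^2 + 2.8*s + 0.588) + (0.5*s - 1.75) = s^3 + 3.1*s^2 + 3.3*s - 1.162.
T(s) = (2*s^2 - 4.2*s - 9.8)/(s^3 + 3.1*s^2 + 3.3*s - 1.162)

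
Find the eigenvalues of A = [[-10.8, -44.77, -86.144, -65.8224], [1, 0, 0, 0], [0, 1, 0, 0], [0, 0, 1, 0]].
Eigenvalues solve det(λI - A) = 0.
Characteristic polynomial: λ^4 + 10.8*λ^3 + 44.77*λ^2 + 86.144*λ + 65.8224 = 0.
Factor: (λ + 2.8)(λ + 3.6)(λ^2 + 4.4*λ + 6.53) = 0.
Roots: -2.2 + 1.3j, -2.2 - 1.3j, -2.8, -3.6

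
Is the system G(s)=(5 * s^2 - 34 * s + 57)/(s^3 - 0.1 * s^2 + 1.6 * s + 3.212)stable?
Denominator: s^3 - 0.1*s^2 + 1.6*s + 3.212 = (s + 1.1)(s^2 - 1.2*s + 2.92). Poles: -1.1, 0.6 + 1.6j, 0.6 - 1.6j. All Re(p)<0: No (unstable)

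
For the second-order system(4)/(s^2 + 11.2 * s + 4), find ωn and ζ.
Standard form: ωn²/(s²+2ζωn·s+ωn²).
const=4=ωn² → ωn=2, s coeff=11.2=2ζωn → ζ=2.8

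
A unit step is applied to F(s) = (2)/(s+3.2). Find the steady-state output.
FVT: lim_{t→∞} y(t) = lim_{s→0} s*Y(s) where Y(s) = F(s)/s.
= lim_{s→0} F(s) = F(0) = num(0)/den(0) = 2/3.2 = 0.625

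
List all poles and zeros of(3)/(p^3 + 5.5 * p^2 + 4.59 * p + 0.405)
Set denominator = 0: p^3 + 5.5*p^2 + 4.59*p + 0.405 = (p + 0.9)(p + 4.5)(p + 0.1) = 0 → Poles: -0.1, -0.9, -4.5
Numerator is a nonzero constant (3) → Zeros: none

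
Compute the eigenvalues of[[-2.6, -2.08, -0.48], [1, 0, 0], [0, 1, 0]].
Eigenvalues solve det(λI - A) = 0.
Characteristic polynomial: λ^3 + 2.6*λ^2 + 2.08*λ + 0.48 = 0.
Factor: (λ + 1.2)(λ + 0.4)(λ + 1) = 0.
Roots: -0.4, -1, -1.2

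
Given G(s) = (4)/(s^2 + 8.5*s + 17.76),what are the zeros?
Numerator is a nonzero constant (4) → Zeros: none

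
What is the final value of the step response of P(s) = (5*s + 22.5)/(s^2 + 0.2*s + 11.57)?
FVT: lim_{t→∞} y(t) = lim_{s→0} s*Y(s) where Y(s) = P(s)/s.
= lim_{s→0} P(s) = P(0) = num(0)/den(0) = 22.5/11.57 = 1.945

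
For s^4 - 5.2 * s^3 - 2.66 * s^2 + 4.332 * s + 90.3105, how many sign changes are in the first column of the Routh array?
Routh array:
s^4: [1, -2.66, 90.3105]; s^3: [-5.2, 4.332]; s^2: [-1.82692, 90.3105]; s^1: [-252.72]; s^0: [90.3105]
First column: [1, -5.2, -1.82692, -252.72, 90.3105]. Sign changes = 2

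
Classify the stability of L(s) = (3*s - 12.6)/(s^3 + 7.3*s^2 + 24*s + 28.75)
Denominator: s^3 + 7.3*s^2 + 24*s + 28.75 = (s + 2.3)(s^2 + 5*s + 12.5). Poles: -2.3, -2.5 + 2.5j, -2.5 - 2.5j. Stable (all poles in LHP)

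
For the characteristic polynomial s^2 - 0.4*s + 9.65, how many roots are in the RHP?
Poles: 0.2 + 3.1j, 0.2 - 3.1j. RHP poles (Re>0): 2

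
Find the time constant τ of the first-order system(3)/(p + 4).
First-order system: τ = -1/pole. Pole = -4. τ = -1/(-4) = 0.25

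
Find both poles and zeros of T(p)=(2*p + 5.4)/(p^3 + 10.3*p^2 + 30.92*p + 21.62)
Set denominator = 0: p^3 + 10.3*p^2 + 30.92*p + 21.62 = (p + 1)(p + 4.6)(p + 4.7) = 0 → Poles: -1, -4.6, -4.7
Set numerator = 0: 2*p + 5.4 = 0 → Zeros: -2.7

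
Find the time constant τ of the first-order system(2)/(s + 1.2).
First-order system: τ = -1/pole. Pole = -1.2. τ = -1/(-1.2) = 0.8333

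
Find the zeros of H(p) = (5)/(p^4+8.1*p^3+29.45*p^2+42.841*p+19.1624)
Numerator is a nonzero constant (5) → Zeros: none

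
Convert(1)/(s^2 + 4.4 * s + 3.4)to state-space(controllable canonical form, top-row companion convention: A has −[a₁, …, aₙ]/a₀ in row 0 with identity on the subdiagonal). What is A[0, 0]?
Reachable canonical form for den = s^2 + 4.4*s + 3.4: top row of A = -[a₁,a₂,...,aₙ]/a₀, ones on the subdiagonal, zeros elsewhere.
A = [[-4.4, -3.4], [1, 0]].
A[0,0] = -4.4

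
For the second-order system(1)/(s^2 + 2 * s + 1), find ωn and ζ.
Standard form: ωn²/(s²+2ζωn·s+ωn²).
const=1=ωn² → ωn=1, s coeff=2=2ζωn → ζ=1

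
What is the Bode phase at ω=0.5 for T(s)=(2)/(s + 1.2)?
Substitute s = j*0.5: T(j0.5) = 1.42012 - 0.591716j.
∠T(j0.5) = atan2(Im, Re) = atan2(-0.591716, 1.42012) = -22.62°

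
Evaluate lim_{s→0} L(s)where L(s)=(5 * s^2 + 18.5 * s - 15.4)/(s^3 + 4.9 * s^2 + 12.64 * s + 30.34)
DC gain = L(0) = num(0)/den(0) = -15.4/30.34 = -0.5076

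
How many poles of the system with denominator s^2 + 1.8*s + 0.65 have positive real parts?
s^2 + 1.8*s + 0.65 = (s + 0.5)(s + 1.3). Poles: -0.5, -1.3. RHP poles (Re>0): 0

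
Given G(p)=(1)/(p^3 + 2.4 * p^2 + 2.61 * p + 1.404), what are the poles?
Set denominator = 0: p^3 + 2.4*p^2 + 2.61*p + 1.404 = (p + 1.2)(p^2 + 1.2*p + 1.17) = 0 → Poles: -0.6 + 0.9j, -0.6 - 0.9j, -1.2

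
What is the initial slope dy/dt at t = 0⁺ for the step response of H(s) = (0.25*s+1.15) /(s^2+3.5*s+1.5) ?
IVT: y'(0⁺) = lim_{s→∞} s²·Y(s) = lim_{s→∞} s·H(s).
deg(num) = 1, deg(den) = 2, relative degree = 1, so s·H(s) → (leading num)/(leading den) = 0.25/1 = 0.25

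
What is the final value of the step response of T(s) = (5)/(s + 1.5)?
FVT: lim_{t→∞} y(t) = lim_{s→0} s*Y(s) where Y(s) = T(s)/s.
= lim_{s→0} T(s) = T(0) = num(0)/den(0) = 5/1.5 = 3.333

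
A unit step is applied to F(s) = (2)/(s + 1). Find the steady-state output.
FVT: lim_{t→∞} y(t) = lim_{s→0} s*Y(s) where Y(s) = F(s)/s.
= lim_{s→0} F(s) = F(0) = num(0)/den(0) = 2/1 = 2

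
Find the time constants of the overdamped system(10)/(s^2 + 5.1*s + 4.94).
Overdamped: real poles at -3.8, -1.3. τ = -1/pole → τ₁ = 0.2632, τ₂ = 0.7692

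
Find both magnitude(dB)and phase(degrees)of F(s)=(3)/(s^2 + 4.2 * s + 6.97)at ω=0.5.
Substitute s = j*0.5: F(j0.5) = 0.406711 - 0.127097j.
|F| = 20*log₁₀(sqrt(Re²+Im²)) = -7.41 dB.
∠F = atan2(Im, Re) = -17.35°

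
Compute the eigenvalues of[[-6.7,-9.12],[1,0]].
Eigenvalues solve det(λI - A) = 0.
Characteristic polynomial: λ^2 + 6.7*λ + 9.12 = 0.
Factor: (λ + 1.9)(λ + 4.8) = 0.
Roots: -1.9, -4.8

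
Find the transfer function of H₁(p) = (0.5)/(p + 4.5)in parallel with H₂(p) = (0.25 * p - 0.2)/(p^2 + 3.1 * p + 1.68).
Parallel: H = H₁ + H₂ = (n₁·d₂ + n₂·d₁)/(d₁·d₂).
n₁·d₂ = 0.5*p^2 + 1.55*p + 0.84. n₂·d₁ = 0.25*p^2 + 0.925*p - 0.9. Sum = 0.75*p^2 + 2.475*p - 0.06. d₁·d₂ = p^3 + 7.6*p^2 + 15.63*p + 7.56.
H(p) = (0.75*p^2 + 2.475*p - 0.06)/(p^3 + 7.6*p^2 + 15.63*p + 7.56)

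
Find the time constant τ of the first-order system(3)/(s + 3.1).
First-order system: τ = -1/pole. Pole = -3.1. τ = -1/(-3.1) = 0.3226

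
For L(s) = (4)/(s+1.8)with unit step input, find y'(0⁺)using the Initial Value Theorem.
IVT: y'(0⁺) = lim_{s→∞} s²·Y(s) = lim_{s→∞} s·L(s).
deg(num) = 0, deg(den) = 1, relative degree = 1, so s·L(s) → (leading num)/(leading den) = 4/1 = 4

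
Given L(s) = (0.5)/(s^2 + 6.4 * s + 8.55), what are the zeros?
Numerator is a nonzero constant (0.5) → Zeros: none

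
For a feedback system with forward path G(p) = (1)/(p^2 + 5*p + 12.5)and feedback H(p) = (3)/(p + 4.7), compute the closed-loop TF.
Closed-loop T = G/(1+GH).
Numerator: G_num * H_den = p + 4.7.
Denominator: G_den * H_den + G_num * H_num = (p^3 + 9.7*p^2 + 36*p + 58.75) + (3) = p^3 + 9.7*p^2 + 36*p + 61.75.
T(p) = (p + 4.7)/(p^3 + 9.7*p^2 + 36*p + 61.75)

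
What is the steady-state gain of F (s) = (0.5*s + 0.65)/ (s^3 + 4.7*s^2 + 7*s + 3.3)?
DC gain = F(0) = num(0)/den(0) = 0.65/3.3 = 0.197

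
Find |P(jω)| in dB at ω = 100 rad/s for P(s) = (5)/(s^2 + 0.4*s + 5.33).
Substitute s = j*100: P(j100) = -0.000500259 - 2.0021e-06j.
|P(j100)| = sqrt(Re² + Im²) = 0.0005003.
20*log₁₀(0.0005003) = -66.02 dB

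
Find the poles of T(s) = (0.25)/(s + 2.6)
Set denominator = 0: s + 2.6 = 0 → Poles: -2.6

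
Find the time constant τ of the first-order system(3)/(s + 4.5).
First-order system: τ = -1/pole. Pole = -4.5. τ = -1/(-4.5) = 0.2222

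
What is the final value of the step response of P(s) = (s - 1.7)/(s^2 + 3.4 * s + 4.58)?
FVT: lim_{t→∞} y(t) = lim_{s→0} s*Y(s) where Y(s) = P(s)/s.
= lim_{s→0} P(s) = P(0) = num(0)/den(0) = -1.7/4.58 = -0.3712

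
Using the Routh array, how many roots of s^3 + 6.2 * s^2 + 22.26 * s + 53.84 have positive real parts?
Routh array:
s^3: [1, 22.26]; s^2: [6.2, 53.84]; s^1: [13.5761]; s^0: [53.84]
First column: [1, 6.2, 13.5761, 53.84]. Sign changes = RHP roots = 0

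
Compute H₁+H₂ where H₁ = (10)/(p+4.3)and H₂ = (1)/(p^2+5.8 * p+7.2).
Parallel: H = H₁ + H₂ = (n₁·d₂ + n₂·d₁)/(d₁·d₂).
n₁·d₂ = 10*p^2 + 58*p + 72. n₂·d₁ = p + 4.3. Sum = 10*p^2 + 59*p + 76.3. d₁·d₂ = p^3 + 10.1*p^2 + 32.14*p + 30.96.
H(p) = (10*p^2 + 59*p + 76.3)/(p^3 + 10.1*p^2 + 32.14*p + 30.96)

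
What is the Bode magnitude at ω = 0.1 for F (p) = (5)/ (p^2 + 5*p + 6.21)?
Substitute p = j*0.1: F(j0.1) = 0.801241 - 0.0646162j.
|F(j0.1)| = sqrt(Re² + Im²) = 0.8038.
20*log₁₀(0.8038) = -1.90 dB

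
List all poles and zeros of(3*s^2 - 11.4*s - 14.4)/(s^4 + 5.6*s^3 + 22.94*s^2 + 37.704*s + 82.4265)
Set denominator = 0: s^4 + 5.6*s^3 + 22.94*s^2 + 37.704*s + 82.4265 = (s^2 + 5*s + 14.09)(s^2 + 0.6*s + 5.85) = 0 → Poles: -0.3 + 2.4j, -0.3 - 2.4j, -2.5 + 2.8j, -2.5 - 2.8j
Set numerator = 0: 3*s^2 - 11.4*s - 14.4 = 3*(s + 1)(s - 4.8) = 0 → Zeros: -1, 4.8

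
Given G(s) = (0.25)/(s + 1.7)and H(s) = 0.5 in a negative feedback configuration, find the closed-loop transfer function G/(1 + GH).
Closed-loop T = G/(1+GH).
Numerator: G_num * H_den = 0.25.
Denominator: G_den * H_den + G_num * H_num = (s + 1.7) + (0.125) = s + 1.825.
T(s) = (0.25)/(s + 1.825)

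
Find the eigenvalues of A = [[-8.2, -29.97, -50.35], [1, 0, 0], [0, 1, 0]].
Eigenvalues solve det(λI - A) = 0.
Characteristic polynomial: λ^3 + 8.2*λ^2 + 29.97*λ + 50.35 = 0.
Factor: (λ + 3.8)(λ^2 + 4.4*λ + 13.25) = 0.
Roots: -2.2 + 2.9j, -2.2 - 2.9j, -3.8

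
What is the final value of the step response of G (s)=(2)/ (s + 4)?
FVT: lim_{t→∞} y(t) = lim_{s→0} s*Y(s) where Y(s) = G(s)/s.
= lim_{s→0} G(s) = G(0) = num(0)/den(0) = 2/4 = 0.5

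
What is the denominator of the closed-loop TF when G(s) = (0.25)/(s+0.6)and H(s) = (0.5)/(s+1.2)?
Characteristic poly = G_den * H_den + G_num * H_num = (s^2 + 1.8*s + 0.72) + (0.125) = s^2 + 1.8*s + 0.845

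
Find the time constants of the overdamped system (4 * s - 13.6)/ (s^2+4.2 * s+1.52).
Overdamped: real poles at -3.8, -0.4. τ = -1/pole → τ₁ = 0.2632, τ₂ = 2.5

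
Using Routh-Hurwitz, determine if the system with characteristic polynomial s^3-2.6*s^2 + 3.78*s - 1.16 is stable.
Routh array:
s^3: [1, 3.78]; s^2: [-2.6, -1.16]; s^1: [3.33385]; s^0: [-1.16]
First column: [1, -2.6, 3.33385, -1.16]. Sign changes = 3.
No, unstable (3 RHP root(s))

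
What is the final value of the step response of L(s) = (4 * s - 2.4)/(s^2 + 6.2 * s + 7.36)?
FVT: lim_{t→∞} y(t) = lim_{s→0} s*Y(s) where Y(s) = L(s)/s.
= lim_{s→0} L(s) = L(0) = num(0)/den(0) = -2.4/7.36 = -0.3261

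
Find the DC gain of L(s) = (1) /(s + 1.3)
DC gain = L(0) = num(0)/den(0) = 1/1.3 = 0.7692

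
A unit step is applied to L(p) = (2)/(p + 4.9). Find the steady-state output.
FVT: lim_{t→∞} y(t) = lim_{p→0} p*Y(p) where Y(p) = L(p)/p.
= lim_{p→0} L(p) = L(0) = num(0)/den(0) = 2/4.9 = 0.4082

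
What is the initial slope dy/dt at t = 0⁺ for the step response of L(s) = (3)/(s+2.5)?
IVT: y'(0⁺) = lim_{s→∞} s²·Y(s) = lim_{s→∞} s·L(s).
deg(num) = 0, deg(den) = 1, relative degree = 1, so s·L(s) → (leading num)/(leading den) = 3/1 = 3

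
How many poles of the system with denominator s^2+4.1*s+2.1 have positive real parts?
s^2 + 4.1*s + 2.1 = (s + 3.5)(s + 0.6). Poles: -0.6, -3.5. RHP poles (Re>0): 0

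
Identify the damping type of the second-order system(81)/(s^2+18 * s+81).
Standard form: ωn²/(s²+2ζωn·s+ωn²) gives ωn=9, ζ=1.
Critically damped (ζ = 1)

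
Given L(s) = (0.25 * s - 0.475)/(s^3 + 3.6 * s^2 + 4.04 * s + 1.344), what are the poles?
Set denominator = 0: s^3 + 3.6*s^2 + 4.04*s + 1.344 = (s + 0.6)(s + 1.4)(s + 1.6) = 0 → Poles: -0.6, -1.4, -1.6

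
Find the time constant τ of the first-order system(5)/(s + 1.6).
First-order system: τ = -1/pole. Pole = -1.6. τ = -1/(-1.6) = 0.625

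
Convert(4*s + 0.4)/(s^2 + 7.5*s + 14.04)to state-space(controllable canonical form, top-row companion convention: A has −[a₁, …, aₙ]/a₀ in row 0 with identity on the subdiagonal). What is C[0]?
Reachable canonical form: C = numerator coefficients (right-aligned, zero-padded to length n).
num = 4*s + 0.4, C = [[4, 0.4]].
C[0] = 4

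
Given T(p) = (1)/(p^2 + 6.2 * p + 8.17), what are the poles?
Set denominator = 0: p^2 + 6.2*p + 8.17 = (p + 1.9)(p + 4.3) = 0 → Poles: -1.9, -4.3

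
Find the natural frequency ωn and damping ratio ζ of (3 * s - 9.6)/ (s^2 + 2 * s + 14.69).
Underdamped: complex pole -1 + 3.7j. ωn = |pole| = 3.833, ζ = -Re(pole)/ωn = 0.2609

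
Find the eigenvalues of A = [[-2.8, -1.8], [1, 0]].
Eigenvalues solve det(λI - A) = 0.
Characteristic polynomial: λ^2 + 2.8*λ + 1.8 = 0.
Factor: (λ + 1)(λ + 1.8) = 0.
Roots: -1, -1.8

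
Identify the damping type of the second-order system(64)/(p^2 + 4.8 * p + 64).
Standard form: ωn²/(p²+2ζωn·p+ωn²) gives ωn=8, ζ=0.3.
Underdamped (ζ = 0.3 < 1)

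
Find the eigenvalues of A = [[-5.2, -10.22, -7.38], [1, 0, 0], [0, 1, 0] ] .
Eigenvalues solve det(λI - A) = 0.
Characteristic polynomial: λ^3 + 5.2*λ^2 + 10.22*λ + 7.38 = 0.
Factor: (λ + 1.8)(λ^2 + 3.4*λ + 4.1) = 0.
Roots: -1.7 + 1.1j, -1.7 - 1.1j, -1.8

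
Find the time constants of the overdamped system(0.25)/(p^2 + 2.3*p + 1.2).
Overdamped: real poles at -1.5, -0.8. τ = -1/pole → τ₁ = 0.6667, τ₂ = 1.25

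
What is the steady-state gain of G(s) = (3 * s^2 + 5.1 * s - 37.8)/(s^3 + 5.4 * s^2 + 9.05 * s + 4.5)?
DC gain = G(0) = num(0)/den(0) = -37.8/4.5 = -8.4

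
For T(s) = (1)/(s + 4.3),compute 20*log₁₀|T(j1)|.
Substitute s = j*1: T(j1) = 0.220626 - 0.0513084j.
|T(j1)| = sqrt(Re² + Im²) = 0.2265.
20*log₁₀(0.2265) = -12.90 dB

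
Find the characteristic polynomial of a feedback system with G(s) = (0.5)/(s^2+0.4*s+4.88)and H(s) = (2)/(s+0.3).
Characteristic poly = G_den * H_den + G_num * H_num = (s^3 + 0.7*s^2 + 5*s + 1.464) + (1) = s^3 + 0.7*s^2 + 5*s + 2.464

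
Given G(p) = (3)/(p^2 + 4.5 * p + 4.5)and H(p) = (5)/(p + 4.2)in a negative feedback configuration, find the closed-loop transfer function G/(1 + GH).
Closed-loop T = G/(1+GH).
Numerator: G_num * H_den = 3*p + 12.6.
Denominator: G_den * H_den + G_num * H_num = (p^3 + 8.7*p^2 + 23.4*p + 18.9) + (15) = p^3 + 8.7*p^2 + 23.4*p + 33.9.
T(p) = (3*p + 12.6)/(p^3 + 8.7*p^2 + 23.4*p + 33.9)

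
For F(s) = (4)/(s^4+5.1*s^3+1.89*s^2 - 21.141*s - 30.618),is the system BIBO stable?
Denominator: s^4 + 5.1*s^3 + 1.89*s^2 - 21.141*s - 30.618 = (s - 2.1)(s + 3.6)(s^2 + 3.6*s + 4.05). Poles: -1.8 + 0.9j, -1.8 - 0.9j, -3.6, 2.1. All Re(p)<0: No (unstable)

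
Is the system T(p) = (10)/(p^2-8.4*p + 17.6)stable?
Denominator: p^2 - 8.4*p + 17.6 = (p - 4)(p - 4.4). Poles: 4, 4.4. All Re(p)<0: No (unstable)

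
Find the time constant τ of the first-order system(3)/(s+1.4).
First-order system: τ = -1/pole. Pole = -1.4. τ = -1/(-1.4) = 0.7143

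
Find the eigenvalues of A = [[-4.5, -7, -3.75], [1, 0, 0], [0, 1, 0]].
Eigenvalues solve det(λI - A) = 0.
Characteristic polynomial: λ^3 + 4.5*λ^2 + 7*λ + 3.75 = 0.
Factor: (λ + 1.5)(λ^2 + 3*λ + 2.5) = 0.
Roots: -1.5, -1.5 + 0.5j, -1.5 - 0.5j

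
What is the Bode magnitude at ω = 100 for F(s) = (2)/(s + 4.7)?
Substitute s = j*100: F(j100) = 0.000937928 - 0.0199559j.
|F(j100)| = sqrt(Re² + Im²) = 0.01998.
20*log₁₀(0.01998) = -33.99 dB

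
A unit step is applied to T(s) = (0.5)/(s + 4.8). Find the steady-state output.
FVT: lim_{t→∞} y(t) = lim_{s→0} s*Y(s) where Y(s) = T(s)/s.
= lim_{s→0} T(s) = T(0) = num(0)/den(0) = 0.5/4.8 = 0.1042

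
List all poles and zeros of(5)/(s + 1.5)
Set denominator = 0: s + 1.5 = 0 → Poles: -1.5
Numerator is a nonzero constant (5) → Zeros: none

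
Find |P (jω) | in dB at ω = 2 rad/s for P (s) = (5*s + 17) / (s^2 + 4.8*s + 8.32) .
Substitute s = j*2: P(j2) = 1.52893 - 1.08281j.
|P(j2)| = sqrt(Re² + Im²) = 1.874.
20*log₁₀(1.874) = 5.45 dB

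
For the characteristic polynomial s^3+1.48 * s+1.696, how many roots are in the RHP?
s^3 + 1.48*s + 1.696 = (s + 0.8)(s^2 - 0.8*s + 2.12). Poles: -0.8, 0.4 + 1.4j, 0.4 - 1.4j. RHP poles (Re>0): 2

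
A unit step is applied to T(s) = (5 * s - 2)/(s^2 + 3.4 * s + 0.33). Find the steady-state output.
FVT: lim_{t→∞} y(t) = lim_{s→0} s*Y(s) where Y(s) = T(s)/s.
= lim_{s→0} T(s) = T(0) = num(0)/den(0) = -2/0.33 = -6.061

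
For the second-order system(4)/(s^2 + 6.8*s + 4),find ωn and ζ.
Standard form: ωn²/(s²+2ζωn·s+ωn²).
const=4=ωn² → ωn=2, s coeff=6.8=2ζωn → ζ=1.7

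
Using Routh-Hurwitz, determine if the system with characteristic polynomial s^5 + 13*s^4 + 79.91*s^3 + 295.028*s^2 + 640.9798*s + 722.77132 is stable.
Routh array:
s^5: [1, 79.91, 640.9798]; s^4: [13, 295.028, 722.77132]; s^3: [57.2155, 585.382]; s^2: [162.023, 722.77132]; s^1: [330.148]; s^0: [722.77132]
First column: [1, 13, 57.2155, 162.023, 330.148, 722.77132]. Sign changes = 0.
Yes, stable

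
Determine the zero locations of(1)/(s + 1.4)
Numerator is a nonzero constant (1) → Zeros: none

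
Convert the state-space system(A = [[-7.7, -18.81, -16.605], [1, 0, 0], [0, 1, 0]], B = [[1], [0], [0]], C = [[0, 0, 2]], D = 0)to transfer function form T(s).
T(s) = C(sI - A)⁻¹B + D.
Characteristic polynomial det(sI - A) = s^3 + 7.7*s^2 + 18.81*s + 16.605.
Numerator from C·adj(sI-A)·B + D·det(sI-A) = 2.
T(s) = (2)/(s^3 + 7.7*s^2 + 18.81*s + 16.605)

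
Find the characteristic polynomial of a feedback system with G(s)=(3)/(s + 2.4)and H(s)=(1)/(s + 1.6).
Characteristic poly = G_den * H_den + G_num * H_num = (s^2 + 4*s + 3.84) + (3) = s^2 + 4*s + 6.84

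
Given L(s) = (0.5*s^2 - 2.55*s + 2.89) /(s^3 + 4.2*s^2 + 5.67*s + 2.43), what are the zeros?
Set numerator = 0: 0.5*s^2 - 2.55*s + 2.89 = 0.5*(s - 3.4)(s - 1.7) = 0 → Zeros: 1.7, 3.4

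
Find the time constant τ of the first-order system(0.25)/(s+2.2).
First-order system: τ = -1/pole. Pole = -2.2. τ = -1/(-2.2) = 0.4545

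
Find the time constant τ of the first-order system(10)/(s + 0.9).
First-order system: τ = -1/pole. Pole = -0.9. τ = -1/(-0.9) = 1.111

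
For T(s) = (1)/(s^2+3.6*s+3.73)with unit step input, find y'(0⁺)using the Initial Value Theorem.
IVT: y'(0⁺) = lim_{s→∞} s²·Y(s) = lim_{s→∞} s·T(s).
deg(num) = 0, deg(den) = 2, relative degree = 2 ≥ 2, so s·T(s) → 0. Initial slope = 0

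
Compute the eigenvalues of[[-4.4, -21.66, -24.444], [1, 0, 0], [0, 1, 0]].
Eigenvalues solve det(λI - A) = 0.
Characteristic polynomial: λ^3 + 4.4*λ^2 + 21.66*λ + 24.444 = 0.
Factor: (λ + 1.4)(λ^2 + 3*λ + 17.46) = 0.
Roots: -1.4, -1.5 + 3.9j, -1.5 - 3.9j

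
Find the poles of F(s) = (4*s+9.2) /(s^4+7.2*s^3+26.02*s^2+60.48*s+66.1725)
Set denominator = 0: s^4 + 7.2*s^3 + 26.02*s^2 + 60.48*s + 66.1725 = (s^2 + 5.4*s + 7.65)(s^2 + 1.8*s + 8.65) = 0 → Poles: -0.9 + 2.8j, -0.9 - 2.8j, -2.7 + 0.6j, -2.7 - 0.6j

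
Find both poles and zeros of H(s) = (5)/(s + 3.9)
Set denominator = 0: s + 3.9 = 0 → Poles: -3.9
Numerator is a nonzero constant (5) → Zeros: none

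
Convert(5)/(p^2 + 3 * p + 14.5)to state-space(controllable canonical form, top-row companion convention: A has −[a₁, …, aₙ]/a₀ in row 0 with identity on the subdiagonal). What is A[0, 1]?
Reachable canonical form for den = p^2 + 3*p + 14.5: top row of A = -[a₁,a₂,...,aₙ]/a₀, ones on the subdiagonal, zeros elsewhere.
A = [[-3, -14.5], [1, 0]].
A[0,1] = -14.5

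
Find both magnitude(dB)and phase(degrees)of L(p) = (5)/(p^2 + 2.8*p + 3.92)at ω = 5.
Substitute p = j*5: L(j5) = -0.164593 - 0.109312j.
|L| = 20*log₁₀(sqrt(Re²+Im²)) = -14.08 dB.
∠L = atan2(Im, Re) = -146.41°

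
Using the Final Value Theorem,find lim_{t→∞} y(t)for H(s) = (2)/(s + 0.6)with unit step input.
FVT: lim_{t→∞} y(t) = lim_{s→0} s*Y(s) where Y(s) = H(s)/s.
= lim_{s→0} H(s) = H(0) = num(0)/den(0) = 2/0.6 = 3.333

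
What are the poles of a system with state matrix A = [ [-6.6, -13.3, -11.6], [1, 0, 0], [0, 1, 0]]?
Eigenvalues solve det(λI - A) = 0.
Characteristic polynomial: λ^3 + 6.6*λ^2 + 13.3*λ + 11.6 = 0.
Factor: (λ + 4)(λ^2 + 2.6*λ + 2.9) = 0.
Roots: -1.3 + 1.1j, -1.3 - 1.1j, -4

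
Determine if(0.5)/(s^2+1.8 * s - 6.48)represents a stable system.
Denominator: s^2 + 1.8*s - 6.48 = (s - 1.8)(s + 3.6). Poles: -3.6, 1.8. All Re(p)<0: No (unstable)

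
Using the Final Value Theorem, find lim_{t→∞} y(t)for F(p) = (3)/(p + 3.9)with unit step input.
FVT: lim_{t→∞} y(t) = lim_{p→0} p*Y(p) where Y(p) = F(p)/p.
= lim_{p→0} F(p) = F(0) = num(0)/den(0) = 3/3.9 = 0.7692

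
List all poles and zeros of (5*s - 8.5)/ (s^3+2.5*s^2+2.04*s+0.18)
Set denominator = 0: s^3 + 2.5*s^2 + 2.04*s + 0.18 = (s + 0.1)(s^2 + 2.4*s + 1.8) = 0 → Poles: -0.1, -1.2 + 0.6j, -1.2 - 0.6j
Set numerator = 0: 5*s - 8.5 = 0 → Zeros: 1.7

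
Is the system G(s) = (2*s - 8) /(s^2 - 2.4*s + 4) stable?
Denominator: s^2 - 2.4*s + 4. Poles: 1.2 + 1.6j, 1.2 - 1.6j. All Re(p)<0: No (unstable)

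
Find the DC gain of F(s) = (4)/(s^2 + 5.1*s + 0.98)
DC gain = F(0) = num(0)/den(0) = 4/0.98 = 4.082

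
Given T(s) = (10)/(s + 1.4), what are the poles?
Set denominator = 0: s + 1.4 = 0 → Poles: -1.4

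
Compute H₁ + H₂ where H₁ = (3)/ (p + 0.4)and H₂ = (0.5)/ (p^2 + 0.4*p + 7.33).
Parallel: H = H₁ + H₂ = (n₁·d₂ + n₂·d₁)/(d₁·d₂).
n₁·d₂ = 3*p^2 + 1.2*p + 21.99. n₂·d₁ = 0.5*p + 0.2. Sum = 3*p^2 + 1.7*p + 22.19. d₁·d₂ = p^3 + 0.8*p^2 + 7.49*p + 2.932.
H(p) = (3*p^2 + 1.7*p + 22.19)/(p^3 + 0.8*p^2 + 7.49*p + 2.932)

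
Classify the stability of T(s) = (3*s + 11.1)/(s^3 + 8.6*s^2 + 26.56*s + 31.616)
Denominator: s^3 + 8.6*s^2 + 26.56*s + 31.616 = (s + 3.8)(s^2 + 4.8*s + 8.32). Poles: -2.4 + 1.6j, -2.4 - 1.6j, -3.8. Stable (all poles in LHP)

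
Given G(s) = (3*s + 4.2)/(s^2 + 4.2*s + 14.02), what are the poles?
Set denominator = 0: s^2 + 4.2*s + 14.02 = 0 → Poles: -2.1 + 3.1j, -2.1 - 3.1j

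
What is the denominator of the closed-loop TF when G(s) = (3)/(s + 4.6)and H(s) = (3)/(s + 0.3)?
Characteristic poly = G_den * H_den + G_num * H_num = (s^2 + 4.9*s + 1.38) + (9) = s^2 + 4.9*s + 10.38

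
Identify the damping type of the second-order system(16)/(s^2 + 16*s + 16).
Standard form: ωn²/(s²+2ζωn·s+ωn²) gives ωn=4, ζ=2.
Overdamped (ζ = 2 > 1)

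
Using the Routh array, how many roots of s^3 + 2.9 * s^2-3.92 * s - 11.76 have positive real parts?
Routh array:
s^3: [1, -3.92]; s^2: [2.9, -11.76]; s^1: [0.135172]; s^0: [-11.76]
First column: [1, 2.9, 0.135172, -11.76]. Sign changes = RHP roots = 1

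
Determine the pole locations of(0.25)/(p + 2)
Set denominator = 0: p + 2 = 0 → Poles: -2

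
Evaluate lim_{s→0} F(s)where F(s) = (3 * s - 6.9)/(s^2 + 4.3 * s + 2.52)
DC gain = F(0) = num(0)/den(0) = -6.9/2.52 = -2.738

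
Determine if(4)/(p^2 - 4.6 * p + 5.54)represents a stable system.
Denominator: p^2 - 4.6*p + 5.54. Poles: 2.3 + 0.5j, 2.3 - 0.5j. All Re(p)<0: No (unstable)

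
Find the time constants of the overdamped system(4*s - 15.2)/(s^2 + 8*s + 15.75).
Overdamped: real poles at -4.5, -3.5. τ = -1/pole → τ₁ = 0.2222, τ₂ = 0.2857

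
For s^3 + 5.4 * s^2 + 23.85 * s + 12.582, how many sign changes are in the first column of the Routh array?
Routh array:
s^3: [1, 23.85]; s^2: [5.4, 12.582]; s^1: [21.52]; s^0: [12.582]
First column: [1, 5.4, 21.52, 12.582]. Sign changes = 0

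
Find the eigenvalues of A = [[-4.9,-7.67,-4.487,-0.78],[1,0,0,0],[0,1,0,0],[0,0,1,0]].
Eigenvalues solve det(λI - A) = 0.
Characteristic polynomial: λ^4 + 4.9*λ^3 + 7.67*λ^2 + 4.487*λ + 0.78 = 0.
Factor: (λ + 0.3)(λ + 0.8)(λ + 1.3)(λ + 2.5) = 0.
Roots: -0.3, -0.8, -1.3, -2.5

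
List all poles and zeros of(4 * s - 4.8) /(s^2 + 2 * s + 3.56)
Set denominator = 0: s^2 + 2*s + 3.56 = 0 → Poles: -1 + 1.6j, -1 - 1.6j
Set numerator = 0: 4*s - 4.8 = 0 → Zeros: 1.2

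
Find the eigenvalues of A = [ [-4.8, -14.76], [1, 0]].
Eigenvalues solve det(λI - A) = 0.
Characteristic polynomial: λ^2 + 4.8*λ + 14.76 = 0.
Roots: -2.4 + 3j, -2.4 - 3j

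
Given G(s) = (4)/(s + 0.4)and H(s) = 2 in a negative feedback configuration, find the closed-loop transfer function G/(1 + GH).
Closed-loop T = G/(1+GH).
Numerator: G_num * H_den = 4.
Denominator: G_den * H_den + G_num * H_num = (s + 0.4) + (8) = s + 8.4.
T(s) = (4)/(s + 8.4)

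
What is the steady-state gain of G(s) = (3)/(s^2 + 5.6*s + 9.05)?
DC gain = G(0) = num(0)/den(0) = 3/9.05 = 0.3315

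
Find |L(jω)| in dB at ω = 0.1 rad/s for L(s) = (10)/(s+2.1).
Substitute s = j*0.1: L(j0.1) = 4.75113 - 0.226244j.
|L(j0.1)| = sqrt(Re² + Im²) = 4.757.
20*log₁₀(4.757) = 13.55 dB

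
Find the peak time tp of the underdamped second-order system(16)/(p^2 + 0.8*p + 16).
Standard form: ωn²/(p²+2ζωn·p+ωn²) → ωn = 4, ζ = 0.1.
ωd = ωn·√(1-ζ²) = 4·√(1-0.1²) = 3.98.
tp = π/ωd = π/3.98 = 0.7894 s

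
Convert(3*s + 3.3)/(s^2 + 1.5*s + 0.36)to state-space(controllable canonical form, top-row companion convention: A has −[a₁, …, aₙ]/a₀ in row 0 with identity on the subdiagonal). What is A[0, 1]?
Reachable canonical form for den = s^2 + 1.5*s + 0.36: top row of A = -[a₁,a₂,...,aₙ]/a₀, ones on the subdiagonal, zeros elsewhere.
A = [[-1.5, -0.36], [1, 0]].
A[0,1] = -0.36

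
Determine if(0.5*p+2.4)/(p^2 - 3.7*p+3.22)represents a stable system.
Denominator: p^2 - 3.7*p + 3.22 = (p - 1.4)(p - 2.3). Poles: 1.4, 2.3. All Re(p)<0: No (unstable)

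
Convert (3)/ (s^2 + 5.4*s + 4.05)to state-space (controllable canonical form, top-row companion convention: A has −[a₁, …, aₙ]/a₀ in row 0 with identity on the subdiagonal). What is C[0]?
Reachable canonical form: C = numerator coefficients (right-aligned, zero-padded to length n).
num = 3, C = [[0, 3]].
C[0] = 0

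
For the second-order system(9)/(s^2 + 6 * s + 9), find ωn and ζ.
Standard form: ωn²/(s²+2ζωn·s+ωn²).
const=9=ωn² → ωn=3, s coeff=6=2ζωn → ζ=1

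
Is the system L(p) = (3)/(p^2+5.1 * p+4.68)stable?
Denominator: p^2 + 5.1*p + 4.68 = (p + 3.9)(p + 1.2). Poles: -1.2, -3.9. All Re(p)<0: Yes (stable)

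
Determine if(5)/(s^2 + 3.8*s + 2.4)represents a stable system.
Denominator: s^2 + 3.8*s + 2.4 = (s + 3)(s + 0.8). Poles: -0.8, -3. All Re(p)<0: Yes (stable)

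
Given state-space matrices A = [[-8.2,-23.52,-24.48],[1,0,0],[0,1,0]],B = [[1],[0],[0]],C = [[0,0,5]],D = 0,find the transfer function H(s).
H(s) = C(sI - A)⁻¹B + D.
Characteristic polynomial det(sI - A) = s^3 + 8.2*s^2 + 23.52*s + 24.48.
Numerator from C·adj(sI-A)·B + D·det(sI-A) = 5.
H(s) = (5)/(s^3 + 8.2*s^2 + 23.52*s + 24.48)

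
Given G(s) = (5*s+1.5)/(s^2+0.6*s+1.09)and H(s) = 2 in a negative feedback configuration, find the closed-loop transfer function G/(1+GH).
Closed-loop T = G/(1+GH).
Numerator: G_num * H_den = 5*s + 1.5.
Denominator: G_den * H_den + G_num * H_num = (s^2 + 0.6*s + 1.09) + (10*s + 3) = s^2 + 10.6*s + 4.09.
T(s) = (5*s + 1.5)/(s^2 + 10.6*s + 4.09)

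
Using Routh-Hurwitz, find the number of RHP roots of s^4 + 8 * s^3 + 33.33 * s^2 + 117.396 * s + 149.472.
Routh array:
s^4: [1, 33.33, 149.472]; s^3: [8, 117.396]; s^2: [18.6555, 149.472]; s^1: [53.2982]; s^0: [149.472]
First column: [1, 8, 18.6555, 53.2982, 149.472]. Sign changes = RHP roots = 0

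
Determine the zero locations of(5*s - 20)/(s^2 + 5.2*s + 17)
Set numerator = 0: 5*s - 20 = 0 → Zeros: 4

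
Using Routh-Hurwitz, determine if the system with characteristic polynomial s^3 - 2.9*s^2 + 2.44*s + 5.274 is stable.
Routh array:
s^3: [1, 2.44]; s^2: [-2.9, 5.274]; s^1: [4.25862]; s^0: [5.274]
First column: [1, -2.9, 4.25862, 5.274]. Sign changes = 2.
No, unstable (2 RHP root(s))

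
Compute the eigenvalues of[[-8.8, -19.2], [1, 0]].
Eigenvalues solve det(λI - A) = 0.
Characteristic polynomial: λ^2 + 8.8*λ + 19.2 = 0.
Factor: (λ + 4.8)(λ + 4) = 0.
Roots: -4, -4.8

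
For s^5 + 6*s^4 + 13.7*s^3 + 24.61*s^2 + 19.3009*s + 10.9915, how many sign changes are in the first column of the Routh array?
Routh array:
s^5: [1, 13.7, 19.3009]; s^4: [6, 24.61, 10.9915]; s^3: [9.59833, 17.469]; s^2: [13.69, 10.9915]; s^1: [9.76262]; s^0: [10.9915]
First column: [1, 6, 9.59833, 13.69, 9.76262, 10.9915]. Sign changes = 0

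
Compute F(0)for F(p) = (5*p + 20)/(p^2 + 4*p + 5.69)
DC gain = F(0) = num(0)/den(0) = 20/5.69 = 3.515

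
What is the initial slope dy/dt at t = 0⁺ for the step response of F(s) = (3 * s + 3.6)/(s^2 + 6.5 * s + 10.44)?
IVT: y'(0⁺) = lim_{s→∞} s²·Y(s) = lim_{s→∞} s·F(s).
deg(num) = 1, deg(den) = 2, relative degree = 1, so s·F(s) → (leading num)/(leading den) = 3/1 = 3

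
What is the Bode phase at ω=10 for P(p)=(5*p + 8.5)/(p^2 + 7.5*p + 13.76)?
Substitute p = j*10: P(j10) = 0.230966 - 0.378914j.
∠P(j10) = atan2(Im, Re) = atan2(-0.378914, 0.230966) = -58.64°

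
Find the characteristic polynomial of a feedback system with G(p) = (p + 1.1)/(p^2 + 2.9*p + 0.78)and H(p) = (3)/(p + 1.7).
Characteristic poly = G_den * H_den + G_num * H_num = (p^3 + 4.6*p^2 + 5.71*p + 1.326) + (3*p + 3.3) = p^3 + 4.6*p^2 + 8.71*p + 4.626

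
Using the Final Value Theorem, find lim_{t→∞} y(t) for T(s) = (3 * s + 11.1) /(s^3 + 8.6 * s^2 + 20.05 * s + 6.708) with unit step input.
FVT: lim_{t→∞} y(t) = lim_{s→0} s*Y(s) where Y(s) = T(s)/s.
= lim_{s→0} T(s) = T(0) = num(0)/den(0) = 11.1/6.708 = 1.655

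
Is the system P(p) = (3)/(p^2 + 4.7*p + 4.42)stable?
Denominator: p^2 + 4.7*p + 4.42 = (p + 3.4)(p + 1.3). Poles: -1.3, -3.4. All Re(p)<0: Yes (stable)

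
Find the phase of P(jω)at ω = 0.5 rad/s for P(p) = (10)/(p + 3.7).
Substitute p = j*0.5: P(j0.5) = 2.65423 - 0.35868j.
∠P(j0.5) = atan2(Im, Re) = atan2(-0.35868, 2.65423) = -7.70°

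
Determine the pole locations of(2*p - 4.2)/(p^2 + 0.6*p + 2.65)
Set denominator = 0: p^2 + 0.6*p + 2.65 = 0 → Poles: -0.3 + 1.6j, -0.3 - 1.6j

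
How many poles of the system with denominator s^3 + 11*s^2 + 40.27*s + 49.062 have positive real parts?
s^3 + 11*s^2 + 40.27*s + 49.062 = (s + 3.4)(s + 3.7)(s + 3.9). Poles: -3.4, -3.7, -3.9. RHP poles (Re>0): 0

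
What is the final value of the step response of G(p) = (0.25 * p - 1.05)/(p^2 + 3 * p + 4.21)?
FVT: lim_{t→∞} y(t) = lim_{p→0} p*Y(p) where Y(p) = G(p)/p.
= lim_{p→0} G(p) = G(0) = num(0)/den(0) = -1.05/4.21 = -0.2494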